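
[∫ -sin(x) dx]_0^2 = -1 + cos(2)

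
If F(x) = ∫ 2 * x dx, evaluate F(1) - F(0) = 1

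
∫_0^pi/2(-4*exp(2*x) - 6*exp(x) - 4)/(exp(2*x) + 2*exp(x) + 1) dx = -2*pi - 1 + 2*exp(pi/2)/(1 + exp(pi/2))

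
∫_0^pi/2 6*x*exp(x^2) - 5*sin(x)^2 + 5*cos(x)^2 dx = -3 + 3*exp(pi^2/4)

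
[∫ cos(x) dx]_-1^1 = 2*sin(1)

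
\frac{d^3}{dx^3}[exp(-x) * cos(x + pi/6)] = 2*sqrt(2)*exp(-x)*cos(x + 5*pi/12)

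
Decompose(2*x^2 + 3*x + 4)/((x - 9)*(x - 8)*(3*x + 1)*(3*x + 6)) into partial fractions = 29/(3500*(3*x + 1)) - 1/(275*(x + 2)) - 26/(125*(x - 8)) + 193/(924*(x - 9))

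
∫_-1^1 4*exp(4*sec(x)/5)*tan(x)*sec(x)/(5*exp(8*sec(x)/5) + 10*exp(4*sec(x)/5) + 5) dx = 0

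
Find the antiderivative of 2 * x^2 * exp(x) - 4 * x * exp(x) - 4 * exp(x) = 2*((x - 2)^2 - 2)*exp(x) + C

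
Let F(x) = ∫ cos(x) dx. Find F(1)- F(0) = sin(1)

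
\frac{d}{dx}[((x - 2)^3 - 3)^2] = 6*x^5 - 60*x^4 + 240*x^3 - 498*x^2 + 552*x - 264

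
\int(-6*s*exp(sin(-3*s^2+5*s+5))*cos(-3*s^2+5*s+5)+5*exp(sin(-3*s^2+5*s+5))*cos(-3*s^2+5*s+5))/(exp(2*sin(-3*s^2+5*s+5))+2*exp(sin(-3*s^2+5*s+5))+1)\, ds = exp(sin(-3*s^2 + 5*s + 5))/(exp(sin(-3*s^2 + 5*s + 5)) + 1) + C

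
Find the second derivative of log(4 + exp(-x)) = 4*exp(x)/(16*exp(2*x) + 8*exp(x) + 1)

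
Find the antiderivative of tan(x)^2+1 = tan(x) + C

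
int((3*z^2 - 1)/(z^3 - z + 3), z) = log(z^3 - z + 3) + C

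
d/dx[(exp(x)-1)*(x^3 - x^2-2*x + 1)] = x^3*exp(x) + 2*x^2*exp(x) - 3*x^2 - 4*x*exp(x) + 2*x - exp(x) + 2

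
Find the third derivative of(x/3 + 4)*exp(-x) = (-x - 9)*exp(-x)/3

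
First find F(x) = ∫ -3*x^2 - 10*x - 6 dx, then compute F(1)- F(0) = -12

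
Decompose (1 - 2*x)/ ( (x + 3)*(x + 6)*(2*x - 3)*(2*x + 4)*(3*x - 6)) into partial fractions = 16/(2835*(2*x - 3)) + 13/(8640*(x + 6)) - 7/(810*(x + 3)) + 5/(672*(x + 2)) - 1/(320*(x - 2))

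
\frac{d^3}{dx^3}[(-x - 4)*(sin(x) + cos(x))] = -x*sin(x) + x*cos(x) - sin(x) + 7*cos(x)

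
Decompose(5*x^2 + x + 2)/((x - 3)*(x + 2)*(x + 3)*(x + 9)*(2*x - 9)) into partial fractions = 1724/(15795*(2*x - 9)) + 199/(6804*(x + 9)) - 11/(135*(x + 3)) + 4/(91*(x + 2)) - 5/(108*(x - 3))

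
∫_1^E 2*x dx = -1 + exp(2)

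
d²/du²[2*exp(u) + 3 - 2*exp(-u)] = (2*exp(2*u) - 2)*exp(-u)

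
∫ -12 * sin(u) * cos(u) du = -6*sin(u)^2 + C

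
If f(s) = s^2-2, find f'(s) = 2*s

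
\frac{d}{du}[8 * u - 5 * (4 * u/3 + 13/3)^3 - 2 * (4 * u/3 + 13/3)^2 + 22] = -320*u^2/9 - 2144*u/9 - 1172/3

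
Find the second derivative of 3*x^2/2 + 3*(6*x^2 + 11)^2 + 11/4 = 1296*x^2 + 795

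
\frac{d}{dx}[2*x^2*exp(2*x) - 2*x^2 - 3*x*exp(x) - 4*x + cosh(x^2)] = 4*x^2*exp(2*x) + 4*x*exp(2*x) - 3*x*exp(x) + 2*x*sinh(x^2) - 4*x - 3*exp(x) - 4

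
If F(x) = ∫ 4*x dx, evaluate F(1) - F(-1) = 0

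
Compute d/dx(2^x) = 2^x*log(2)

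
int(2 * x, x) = x^2 + C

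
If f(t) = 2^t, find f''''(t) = 2^t*log(2)^4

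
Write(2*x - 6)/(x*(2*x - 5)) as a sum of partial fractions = -2/(5*(2*x - 5)) + 6/(5*x)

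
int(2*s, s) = s^2 + C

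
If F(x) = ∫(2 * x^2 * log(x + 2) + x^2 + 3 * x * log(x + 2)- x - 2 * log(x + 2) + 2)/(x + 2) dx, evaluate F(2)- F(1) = -2*log(3) + 8*log(2)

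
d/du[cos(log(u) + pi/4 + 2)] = -sin(log(u) + pi/4 + 2)/u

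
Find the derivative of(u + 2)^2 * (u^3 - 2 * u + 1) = 5*u^4 + 16*u^3 + 6*u^2 - 14*u - 4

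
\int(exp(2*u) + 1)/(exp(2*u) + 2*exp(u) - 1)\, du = log(2*sinh(u) + 2) + C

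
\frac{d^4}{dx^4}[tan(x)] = 24*tan(x)^5 + 40*tan(x)^3 + 16*tan(x)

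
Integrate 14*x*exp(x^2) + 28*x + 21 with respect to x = 14*x^2 + 21*x + 7*exp(x^2) + C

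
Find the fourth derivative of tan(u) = 24*tan(u)^5 + 40*tan(u)^3 + 16*tan(u)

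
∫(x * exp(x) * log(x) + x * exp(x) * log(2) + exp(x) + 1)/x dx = (exp(x) + 1)*log(2*x) + C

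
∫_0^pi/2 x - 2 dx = -2 + (-2 + pi/2)^2/2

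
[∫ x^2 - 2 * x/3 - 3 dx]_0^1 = -3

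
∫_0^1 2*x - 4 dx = -3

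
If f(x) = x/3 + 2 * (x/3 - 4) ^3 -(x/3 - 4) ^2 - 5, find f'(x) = 2*x^2/9 - 50*x/9 + 35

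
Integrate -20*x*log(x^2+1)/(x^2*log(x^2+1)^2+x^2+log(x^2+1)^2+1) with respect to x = -5*log(log(x^2 + 1)^2 + 1) + C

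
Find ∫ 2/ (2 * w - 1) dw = log(1 - 2*w) + C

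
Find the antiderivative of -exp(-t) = exp(-t) + C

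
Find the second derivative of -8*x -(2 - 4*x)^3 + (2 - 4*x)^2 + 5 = 384*x - 160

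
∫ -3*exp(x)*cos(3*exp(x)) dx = -sin(3*exp(x)) + C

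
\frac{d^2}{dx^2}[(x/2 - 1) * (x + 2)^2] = 3*x + 2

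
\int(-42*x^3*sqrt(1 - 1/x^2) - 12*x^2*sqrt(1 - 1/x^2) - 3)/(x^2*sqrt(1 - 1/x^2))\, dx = -21*x^2 - 12*x - 3*asec(x) + C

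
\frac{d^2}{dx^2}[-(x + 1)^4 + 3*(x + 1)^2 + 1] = -12*x^2 - 24*x - 6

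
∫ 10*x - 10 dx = 5*x^2 - 10*x + C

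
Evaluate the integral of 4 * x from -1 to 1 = 0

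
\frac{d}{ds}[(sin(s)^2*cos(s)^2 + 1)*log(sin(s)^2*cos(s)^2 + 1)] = (log(-(1 - cos(2*s))^2/4 - cos(2*s)/2 + 3/2) + 1)*sin(4*s)/2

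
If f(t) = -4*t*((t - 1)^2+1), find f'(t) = -12*t^2 + 16*t - 8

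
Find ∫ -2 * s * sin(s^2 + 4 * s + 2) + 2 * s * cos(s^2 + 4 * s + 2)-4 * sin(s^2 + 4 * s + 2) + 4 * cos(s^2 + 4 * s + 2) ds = sin((s + 2)^2 - 2) + cos((s + 2)^2 - 2) + C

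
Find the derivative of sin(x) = cos(x)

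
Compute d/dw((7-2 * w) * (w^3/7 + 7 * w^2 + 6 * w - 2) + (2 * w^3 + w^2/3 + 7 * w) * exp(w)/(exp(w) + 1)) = (-24*w^3*exp(2*w) - 6*w^3*exp(w) - 24*w^3 - 693*w^2*exp(2*w) - 1505*w^2*exp(w) - 819*w^2 + 1568*w*exp(2*w) + 3269*w*exp(w) + 1554*w + 1113*exp(2*w) + 2079*exp(w) + 966)/(21*exp(2*w) + 42*exp(w) + 21)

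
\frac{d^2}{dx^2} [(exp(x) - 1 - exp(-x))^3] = (9*exp(6*x) - 12*exp(5*x) - 12*exp(x) - 9)*exp(-3*x)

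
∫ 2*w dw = w^2 + C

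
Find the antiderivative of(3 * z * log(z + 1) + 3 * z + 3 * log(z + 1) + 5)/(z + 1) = (3*z + 5)*log(z + 1) + C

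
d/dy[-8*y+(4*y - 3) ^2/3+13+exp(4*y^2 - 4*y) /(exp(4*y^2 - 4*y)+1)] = (88*y*exp(4*y^2 - 4*y) + 32*y*exp(8*y^2 - 8*y) + 32*y - 108*exp(4*y^2 - 4*y) - 48*exp(8*y^2 - 8*y) - 48)/(3 + 6*exp(-4*y)*exp(4*y^2) + 3*exp(-8*y)*exp(8*y^2))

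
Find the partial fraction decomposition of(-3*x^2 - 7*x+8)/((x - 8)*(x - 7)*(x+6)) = -29/(91*(x + 6)) + 188/(13*(x - 7)) - 120/(7*(x - 8))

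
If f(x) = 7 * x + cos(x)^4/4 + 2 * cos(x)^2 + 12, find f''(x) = -4*sin(x)^4 + 13*sin(x)^2 - 5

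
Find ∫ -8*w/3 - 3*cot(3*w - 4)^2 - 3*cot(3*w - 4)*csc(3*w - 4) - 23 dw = -4*w^2/3 - 20*w + cot(3*w - 4) + csc(3*w - 4) + C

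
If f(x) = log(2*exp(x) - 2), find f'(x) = exp(x)/(exp(x) - 1)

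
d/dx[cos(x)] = -sin(x)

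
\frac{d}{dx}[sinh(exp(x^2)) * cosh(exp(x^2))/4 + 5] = x*(cosh(exp(x^2))^2 - 1/2)*exp(x^2)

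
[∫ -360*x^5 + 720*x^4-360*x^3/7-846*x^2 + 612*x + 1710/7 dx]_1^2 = -2244/7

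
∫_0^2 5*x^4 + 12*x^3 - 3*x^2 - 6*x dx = 60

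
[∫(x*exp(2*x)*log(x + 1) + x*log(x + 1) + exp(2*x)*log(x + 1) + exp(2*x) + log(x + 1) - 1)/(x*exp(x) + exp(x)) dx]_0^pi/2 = (-exp(-pi/2) + exp(pi/2))*log(1 + pi/2)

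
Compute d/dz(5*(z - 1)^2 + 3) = 10*z - 10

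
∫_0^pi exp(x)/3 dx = -1/3 + exp(pi)/3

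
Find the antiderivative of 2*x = x^2 + C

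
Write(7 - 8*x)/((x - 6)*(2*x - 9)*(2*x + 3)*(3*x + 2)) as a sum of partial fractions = 333/(3100*(3*x + 2)) - 19/(225*(2*x + 3)) + 29/(279*(2*x - 9)) - 41/(900*(x - 6))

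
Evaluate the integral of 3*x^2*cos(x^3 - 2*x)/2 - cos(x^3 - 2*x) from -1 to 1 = -sin(1)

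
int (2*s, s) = s^2 + C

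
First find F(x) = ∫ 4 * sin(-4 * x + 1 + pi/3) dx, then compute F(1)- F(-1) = -cos(pi/3 + 5) + sin(pi/6 + 3)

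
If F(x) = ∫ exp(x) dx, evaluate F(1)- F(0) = -1 + E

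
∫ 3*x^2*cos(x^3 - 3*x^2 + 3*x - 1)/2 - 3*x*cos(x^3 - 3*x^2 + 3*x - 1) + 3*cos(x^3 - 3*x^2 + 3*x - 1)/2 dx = sin((x - 1)^3)/2 + C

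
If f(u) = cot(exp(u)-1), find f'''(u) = (-6*(-1 + sin(exp(u) - 1)^(-2))^2*exp(2*u) + 6*exp(2*u) - 8*exp(2*u)/sin(exp(u) - 1)^2 + 6*exp(u)*cos(exp(u) - 1)/sin(exp(u) - 1)^3 - 1/sin(exp(u) - 1)^2)*exp(u)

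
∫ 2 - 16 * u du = -8*u^2 + 2*u + C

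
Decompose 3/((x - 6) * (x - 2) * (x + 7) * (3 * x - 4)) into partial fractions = 81/(700*(3*x - 4)) - 1/(975*(x + 7)) - 1/(24*(x - 2)) + 3/(728*(x - 6))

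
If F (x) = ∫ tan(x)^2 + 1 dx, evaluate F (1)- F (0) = tan(1)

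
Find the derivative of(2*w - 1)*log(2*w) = (2*w*log(w) + 2*w*log(2) + 2*w - 1)/w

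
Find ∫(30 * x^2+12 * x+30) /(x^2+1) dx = 30*x + 6*log(x^2 + 1) + C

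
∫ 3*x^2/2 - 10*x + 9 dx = x^3/2 - 5*x^2 + 9*x + C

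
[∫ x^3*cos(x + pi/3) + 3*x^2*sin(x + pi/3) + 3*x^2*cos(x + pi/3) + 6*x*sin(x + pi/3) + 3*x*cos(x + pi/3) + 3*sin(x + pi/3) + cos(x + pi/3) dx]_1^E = (1 + E)^3*sin(pi/3 + E) - 8*sin(1 + pi/3)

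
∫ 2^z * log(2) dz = 2^z + C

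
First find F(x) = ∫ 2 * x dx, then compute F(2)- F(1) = 3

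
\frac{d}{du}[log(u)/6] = 1/(6*u)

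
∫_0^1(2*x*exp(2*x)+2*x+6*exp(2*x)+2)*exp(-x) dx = -6*exp(-1) + 6*E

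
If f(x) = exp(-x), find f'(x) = -exp(-x)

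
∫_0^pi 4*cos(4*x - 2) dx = 0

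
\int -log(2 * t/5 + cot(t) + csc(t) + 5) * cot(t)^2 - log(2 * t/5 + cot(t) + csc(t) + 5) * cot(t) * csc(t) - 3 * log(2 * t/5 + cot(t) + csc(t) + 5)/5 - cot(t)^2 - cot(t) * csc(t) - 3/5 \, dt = (2*t + 5*cot(t) + 5*csc(t) + 25)*log(2*t/5 + cot(t) + csc(t) + 5)/5 + C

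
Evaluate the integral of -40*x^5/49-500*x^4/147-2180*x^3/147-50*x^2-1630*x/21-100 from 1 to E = -5*(5*exp(2)/7 + 2*exp(3)/7 + 7 + 3*E)^2/3 - 30*E - 20*exp(3)/7 - 50*exp(2)/7 + 725/3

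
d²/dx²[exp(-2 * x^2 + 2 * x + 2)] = 16*x^2*exp(-2*x^2 + 2*x + 2) - 16*x*exp(-2*x^2 + 2*x + 2)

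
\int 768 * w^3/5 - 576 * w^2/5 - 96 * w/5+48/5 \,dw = 192*w^4/5 - 192*w^3/5 - 48*w^2/5 + 48*w/5 + C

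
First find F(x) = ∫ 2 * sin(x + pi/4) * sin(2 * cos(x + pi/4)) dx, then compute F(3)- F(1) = -cos(2*cos(pi/4 + 1)) + cos(2*cos(pi/4 + 3))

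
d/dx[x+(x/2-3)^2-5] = x/2 - 2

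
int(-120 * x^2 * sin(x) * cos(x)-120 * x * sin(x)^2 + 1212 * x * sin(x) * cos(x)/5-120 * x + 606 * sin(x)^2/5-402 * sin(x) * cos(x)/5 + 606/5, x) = (sin(x)^2 + 1)*(6*x/5 - 60*(x - 1)^2 + 99/5) + C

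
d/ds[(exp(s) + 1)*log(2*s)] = (s*exp(s)*log(s) + s*exp(s)*log(2) + exp(s) + 1)/s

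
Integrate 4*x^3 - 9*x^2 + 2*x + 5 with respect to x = x^4 - 3*x^3 + x^2 + 5*x + C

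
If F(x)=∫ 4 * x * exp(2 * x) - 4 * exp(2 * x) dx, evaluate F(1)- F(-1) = -exp(2) + 5*exp(-2)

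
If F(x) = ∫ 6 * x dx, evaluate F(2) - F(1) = 9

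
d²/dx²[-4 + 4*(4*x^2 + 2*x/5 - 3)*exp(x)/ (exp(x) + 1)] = (-80*x^2*exp(2*x) + 80*x^2*exp(x) + 312*x*exp(2*x) + 328*x*exp(x) + 160*exp(3*x) + 396*exp(2*x) + 116*exp(x))/(5*exp(3*x) + 15*exp(2*x) + 15*exp(x) + 5)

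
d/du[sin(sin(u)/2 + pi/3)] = cos(u)*cos(sin(u)/2 + pi/3)/2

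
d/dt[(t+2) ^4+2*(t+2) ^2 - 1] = 4*t^3 + 24*t^2 + 52*t + 40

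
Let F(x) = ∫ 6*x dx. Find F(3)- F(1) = 24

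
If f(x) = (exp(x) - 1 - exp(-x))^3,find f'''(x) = (27*exp(6*x) - 24*exp(5*x) + 24*exp(x) + 27)*exp(-3*x)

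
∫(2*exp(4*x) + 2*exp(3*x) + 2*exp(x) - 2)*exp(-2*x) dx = 4*sinh(x) + 2*cosh(2*x) + C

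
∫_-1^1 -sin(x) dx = 0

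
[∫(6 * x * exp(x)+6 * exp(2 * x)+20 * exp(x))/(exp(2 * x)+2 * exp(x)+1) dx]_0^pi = -7 + 2*(7 + 3*pi)*exp(pi)/(1 + exp(pi))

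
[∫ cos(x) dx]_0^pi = 0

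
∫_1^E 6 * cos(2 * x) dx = -3*sin(2) + 3*sin(2*E)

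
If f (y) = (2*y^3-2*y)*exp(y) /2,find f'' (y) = y^3*exp(y) + 6*y^2*exp(y) + 5*y*exp(y) - 2*exp(y)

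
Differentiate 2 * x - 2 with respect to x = 2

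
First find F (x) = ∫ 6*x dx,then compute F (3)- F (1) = 24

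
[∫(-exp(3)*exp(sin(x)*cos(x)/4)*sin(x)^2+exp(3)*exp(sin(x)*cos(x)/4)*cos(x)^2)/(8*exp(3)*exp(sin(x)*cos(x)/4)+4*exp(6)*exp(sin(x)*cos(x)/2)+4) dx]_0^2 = -exp(3)/(1 + exp(3)) + exp(3)/(exp(-sin(4)/8) + exp(3))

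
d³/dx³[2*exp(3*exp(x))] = 6*exp(x + 3*exp(x)) + 54*exp(2*x + 3*exp(x)) + 54*exp(3*x + 3*exp(x))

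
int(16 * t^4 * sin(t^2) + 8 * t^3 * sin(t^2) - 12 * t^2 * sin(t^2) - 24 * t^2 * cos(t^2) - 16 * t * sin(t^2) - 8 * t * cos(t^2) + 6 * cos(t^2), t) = (-8*t^3 - 4*t^2 + 6*t + 8)*cos(t^2) + C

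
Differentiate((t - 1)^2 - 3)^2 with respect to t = 4*t^3 - 12*t^2 + 8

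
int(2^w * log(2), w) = 2^w + C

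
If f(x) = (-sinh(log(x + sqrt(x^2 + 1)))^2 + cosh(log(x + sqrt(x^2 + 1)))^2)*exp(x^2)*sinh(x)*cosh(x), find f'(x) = (2*x*sinh(x)*cosh(x) + 2*sinh(x)^2 + 1)*exp(x^2)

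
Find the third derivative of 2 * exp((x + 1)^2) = 16*x^3*exp(x^2 + 2*x + 1) + 48*x^2*exp(x^2 + 2*x + 1) + 72*x*exp(x^2 + 2*x + 1) + 40*exp(x^2 + 2*x + 1)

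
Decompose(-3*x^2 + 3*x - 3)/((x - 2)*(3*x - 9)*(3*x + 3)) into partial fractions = -1/(12*(x + 1)) + 1/(3*(x - 2)) - 7/(12*(x - 3))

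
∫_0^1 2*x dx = 1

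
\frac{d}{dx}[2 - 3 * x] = -3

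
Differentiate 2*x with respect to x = 2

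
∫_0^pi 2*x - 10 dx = -25 + (-5 + pi)^2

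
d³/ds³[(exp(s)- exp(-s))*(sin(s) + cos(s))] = -4*(exp(2*s)*sin(s) + cos(s))*exp(-s)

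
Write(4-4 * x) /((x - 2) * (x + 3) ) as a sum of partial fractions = -16/(5*(x + 3)) - 4/(5*(x - 2))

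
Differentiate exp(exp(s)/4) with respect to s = exp(s + exp(s)/4)/4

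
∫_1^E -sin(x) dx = cos(E) - cos(1)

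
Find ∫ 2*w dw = w^2 + C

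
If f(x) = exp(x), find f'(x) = exp(x)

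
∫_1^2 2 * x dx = 3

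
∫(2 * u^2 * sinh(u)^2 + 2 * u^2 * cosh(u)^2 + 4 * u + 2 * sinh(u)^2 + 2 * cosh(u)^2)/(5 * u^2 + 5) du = 2*log(u^2 + 1)/5 + sinh(2*u)/5 + C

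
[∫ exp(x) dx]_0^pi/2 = -1 + exp(pi/2)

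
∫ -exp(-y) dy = exp(-y) + C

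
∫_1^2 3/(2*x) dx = 3*log(2)/2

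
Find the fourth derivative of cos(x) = cos(x)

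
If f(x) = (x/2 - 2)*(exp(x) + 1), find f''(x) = x*exp(x)/2 - exp(x)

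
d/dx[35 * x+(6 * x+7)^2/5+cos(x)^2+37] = 72*x/5 - sin(2*x) + 259/5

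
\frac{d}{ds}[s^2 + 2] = 2*s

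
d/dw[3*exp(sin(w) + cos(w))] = 3*sqrt(2)*exp(sin(w))*exp(cos(w))*cos(w + pi/4)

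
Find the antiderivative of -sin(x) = cos(x) + C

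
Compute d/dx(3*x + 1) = 3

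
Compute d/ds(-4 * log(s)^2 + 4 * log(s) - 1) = (4 - 8*log(s))/s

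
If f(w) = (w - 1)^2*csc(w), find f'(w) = (-w^2*cos(w)/sin(w) + 2*w + 2*w*cos(w)/sin(w) - 2 - cos(w)/sin(w))/sin(w)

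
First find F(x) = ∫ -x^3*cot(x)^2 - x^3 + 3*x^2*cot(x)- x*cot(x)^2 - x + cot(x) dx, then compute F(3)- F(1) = 30*cot(3) - 2*cot(1)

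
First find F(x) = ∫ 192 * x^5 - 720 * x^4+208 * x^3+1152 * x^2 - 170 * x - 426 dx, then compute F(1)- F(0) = -187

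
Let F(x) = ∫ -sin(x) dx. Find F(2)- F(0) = -1 + cos(2)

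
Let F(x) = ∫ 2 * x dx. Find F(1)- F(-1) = 0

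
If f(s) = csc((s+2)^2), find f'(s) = -4*(s + 2)*cos(s^2 + 4*s + 4)/(1 - cos(2*s^2 + 8*s + 8))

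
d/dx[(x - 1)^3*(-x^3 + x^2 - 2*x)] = -6*x^5 + 20*x^4 - 32*x^3 + 30*x^2 - 14*x + 2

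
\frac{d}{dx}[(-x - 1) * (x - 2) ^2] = -3*x^2 + 6*x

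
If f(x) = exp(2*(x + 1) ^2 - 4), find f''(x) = 16*x^2*exp(2*x^2 + 4*x - 2) + 32*x*exp(2*x^2 + 4*x - 2) + 20*exp(2*x^2 + 4*x - 2)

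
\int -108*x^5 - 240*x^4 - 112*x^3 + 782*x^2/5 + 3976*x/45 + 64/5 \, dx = -18*x^6 - 48*x^5 - 28*x^4 + 782*x^3/15 + 1988*x^2/45 + 64*x/5 + C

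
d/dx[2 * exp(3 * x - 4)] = 6*exp(3*x - 4)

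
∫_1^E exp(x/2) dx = -2*exp(1/2) + 2*exp(E/2)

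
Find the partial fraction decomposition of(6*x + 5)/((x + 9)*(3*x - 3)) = 49/(30*(x + 9)) + 11/(30*(x - 1))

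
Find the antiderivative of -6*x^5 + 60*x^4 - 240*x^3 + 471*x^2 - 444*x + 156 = -x^6 + 12*x^5 - 60*x^4 + 157*x^3 - 222*x^2 + 156*x + C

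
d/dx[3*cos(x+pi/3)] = -3*sin(x + pi/3)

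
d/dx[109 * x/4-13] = 109/4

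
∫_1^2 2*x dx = 3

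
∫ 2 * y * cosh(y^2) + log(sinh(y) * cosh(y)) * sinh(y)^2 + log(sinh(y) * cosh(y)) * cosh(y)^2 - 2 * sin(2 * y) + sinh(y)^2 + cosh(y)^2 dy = log(sinh(2*y)/2)*sinh(2*y)/2 + cos(2*y) + sinh(y^2) + C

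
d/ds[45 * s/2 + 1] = 45/2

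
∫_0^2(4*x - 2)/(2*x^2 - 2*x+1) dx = log(5)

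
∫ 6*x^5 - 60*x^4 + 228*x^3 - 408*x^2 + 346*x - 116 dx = x^6 - 12*x^5 + 57*x^4 - 136*x^3 + 173*x^2 - 116*x + C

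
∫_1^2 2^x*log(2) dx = 2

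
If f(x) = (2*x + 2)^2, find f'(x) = 8*x + 8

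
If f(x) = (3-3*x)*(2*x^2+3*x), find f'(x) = -18*x^2 - 6*x + 9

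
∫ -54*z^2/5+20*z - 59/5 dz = -18*z^3/5 + 10*z^2 - 59*z/5 + C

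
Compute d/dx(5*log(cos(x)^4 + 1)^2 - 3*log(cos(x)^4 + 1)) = 4*(3 - 10*log(sin(x)^4 - 2*sin(x)^2 + 2))*sin(x)*cos(x)^3/(cos(x)^4 + 1)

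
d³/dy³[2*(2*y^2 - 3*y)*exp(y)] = 4*y^2*exp(y) + 18*y*exp(y) + 6*exp(y)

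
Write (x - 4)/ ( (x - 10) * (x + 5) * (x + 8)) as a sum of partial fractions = -2/(9*(x + 8)) + 1/(5*(x + 5)) + 1/(45*(x - 10))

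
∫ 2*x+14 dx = x^2 + 14*x + C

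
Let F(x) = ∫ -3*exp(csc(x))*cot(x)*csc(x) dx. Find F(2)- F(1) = -3*exp(csc(1)) + 3*exp(csc(2))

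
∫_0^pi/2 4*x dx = pi^2/2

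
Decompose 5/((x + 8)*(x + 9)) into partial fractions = -5/(x + 9) + 5/(x + 8)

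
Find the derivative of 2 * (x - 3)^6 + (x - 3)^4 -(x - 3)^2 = 12*x^5 - 180*x^4 + 1084*x^3 - 3276*x^2 + 4966*x - 3018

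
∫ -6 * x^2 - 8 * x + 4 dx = -2*x^3 - 4*x^2 + 4*x + C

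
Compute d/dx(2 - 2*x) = -2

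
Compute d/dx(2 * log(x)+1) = 2/x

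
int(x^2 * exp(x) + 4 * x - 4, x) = ((x - 1)^2 + 1)*(exp(x) + 2) + C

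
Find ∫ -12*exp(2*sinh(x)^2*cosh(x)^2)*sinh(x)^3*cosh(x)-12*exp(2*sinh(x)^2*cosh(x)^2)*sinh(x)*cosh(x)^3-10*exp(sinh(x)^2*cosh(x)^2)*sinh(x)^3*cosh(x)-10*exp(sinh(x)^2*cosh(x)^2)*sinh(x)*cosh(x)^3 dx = -5*exp(cosh(4*x)/8 - 1/8) - 3*exp(cosh(4*x)/4 - 1/4) + C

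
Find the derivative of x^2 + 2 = 2*x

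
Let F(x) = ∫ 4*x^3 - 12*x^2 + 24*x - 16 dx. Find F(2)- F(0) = 0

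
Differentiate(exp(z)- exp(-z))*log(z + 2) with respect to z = (z*exp(2*z)*log(z + 2) + z*log(z + 2) + 2*exp(2*z)*log(z + 2) + exp(2*z) + 2*log(z + 2) - 1)/(z*exp(z) + 2*exp(z))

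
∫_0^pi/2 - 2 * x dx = -pi^2/4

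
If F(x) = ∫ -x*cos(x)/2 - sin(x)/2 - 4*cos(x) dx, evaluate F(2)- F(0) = -5*sin(2)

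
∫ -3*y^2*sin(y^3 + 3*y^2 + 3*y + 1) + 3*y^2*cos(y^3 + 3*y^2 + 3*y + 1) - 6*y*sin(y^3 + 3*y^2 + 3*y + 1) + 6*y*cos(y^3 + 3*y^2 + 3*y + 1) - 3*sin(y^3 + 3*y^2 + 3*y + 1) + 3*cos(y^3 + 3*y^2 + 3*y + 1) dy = sin((y + 1)^3) + cos((y + 1)^3) + C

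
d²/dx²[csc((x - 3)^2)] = 2*(-2*x^2 + 4*x^2/sin(x^2 - 6*x + 9)^2 + 12*x - 24*x/sin(x^2 - 6*x + 9)^2 - 18 - cos(x^2 - 6*x + 9)/sin(x^2 - 6*x + 9) + 36/sin(x^2 - 6*x + 9)^2)/sin(x^2 - 6*x + 9)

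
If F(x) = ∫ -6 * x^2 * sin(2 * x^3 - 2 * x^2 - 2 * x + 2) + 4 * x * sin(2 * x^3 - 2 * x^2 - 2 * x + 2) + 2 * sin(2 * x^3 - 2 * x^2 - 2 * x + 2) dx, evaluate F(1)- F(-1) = 0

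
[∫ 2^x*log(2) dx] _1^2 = 2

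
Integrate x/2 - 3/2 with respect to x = x^2/4 - 3*x/2 + C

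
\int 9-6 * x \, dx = -3*x^2 + 9*x + C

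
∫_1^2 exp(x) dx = -E + exp(2)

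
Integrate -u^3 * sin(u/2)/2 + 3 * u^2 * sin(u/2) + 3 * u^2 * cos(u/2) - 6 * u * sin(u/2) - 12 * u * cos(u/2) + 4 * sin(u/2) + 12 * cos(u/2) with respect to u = (u - 2)^3*cos(u/2) + C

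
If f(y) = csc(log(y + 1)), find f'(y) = -cot(log(y + 1))*csc(log(y + 1))/(y + 1)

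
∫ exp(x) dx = exp(x) + C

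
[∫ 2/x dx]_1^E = 2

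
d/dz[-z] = -1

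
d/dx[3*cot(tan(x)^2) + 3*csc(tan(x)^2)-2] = -6*(sin(1 - 1/cos(x)^2)*csc(1 - 1/cos(x)^2) + cos(1 - 1/cos(x)^2))*sin(x)*csc(1 - 1/cos(x)^2)^2/cos(x)^3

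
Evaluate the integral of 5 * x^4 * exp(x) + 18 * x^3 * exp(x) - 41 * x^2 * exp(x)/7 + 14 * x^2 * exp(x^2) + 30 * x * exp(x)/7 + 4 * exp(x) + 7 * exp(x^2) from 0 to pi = pi*(-2*pi^2 + pi/7 + 4 + 5*pi^3)*exp(pi) + 7*pi*exp(pi^2)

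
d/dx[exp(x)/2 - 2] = exp(x)/2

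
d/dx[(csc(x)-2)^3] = -3*(2*sin(x) - 1)^2*cos(x)/sin(x)^4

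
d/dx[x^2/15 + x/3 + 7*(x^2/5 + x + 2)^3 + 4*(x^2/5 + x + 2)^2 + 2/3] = 42*x^5/125 + 21*x^4/5 + 604*x^3/25 + 381*x^2/5 + 1982*x/15 + 301/3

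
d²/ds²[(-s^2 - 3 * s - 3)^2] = 12*s^2 + 36*s + 30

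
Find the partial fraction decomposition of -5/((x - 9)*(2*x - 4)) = 5/(14*(x - 2)) - 5/(14*(x - 9))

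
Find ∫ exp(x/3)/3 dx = exp(x/3) + C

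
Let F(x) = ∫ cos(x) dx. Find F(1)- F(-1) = 2*sin(1)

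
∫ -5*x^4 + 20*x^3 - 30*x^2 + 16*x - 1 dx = -x^5 + 5*x^4 - 10*x^3 + 8*x^2 - x + C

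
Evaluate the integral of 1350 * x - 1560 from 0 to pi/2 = -972 + 3*(18 - 15*pi/2)^2 + 30*pi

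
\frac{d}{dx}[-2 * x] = -2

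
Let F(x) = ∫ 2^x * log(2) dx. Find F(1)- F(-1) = 3/2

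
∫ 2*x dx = x^2 + C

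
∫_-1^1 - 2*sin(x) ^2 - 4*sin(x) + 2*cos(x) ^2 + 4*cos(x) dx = 4*(cos(1) + 2)*sin(1)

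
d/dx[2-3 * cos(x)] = 3*sin(x)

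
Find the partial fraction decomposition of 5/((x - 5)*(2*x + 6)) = -5/(16*(x + 3)) + 5/(16*(x - 5))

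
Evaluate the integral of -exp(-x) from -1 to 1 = -E + exp(-1)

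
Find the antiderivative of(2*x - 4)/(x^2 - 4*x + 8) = log((x - 2)^2 + 4) + C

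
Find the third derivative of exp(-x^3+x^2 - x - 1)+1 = (-27*x^6 + 54*x^5 - 63*x^4 + 98*x^3 - 75*x^2 + 36*x - 13)*exp(-x^3 + x^2 - x - 1)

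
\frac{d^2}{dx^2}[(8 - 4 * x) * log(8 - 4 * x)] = -4/(x - 2)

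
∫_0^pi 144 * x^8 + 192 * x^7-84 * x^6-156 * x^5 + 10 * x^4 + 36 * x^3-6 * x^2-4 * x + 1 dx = -(-pi + pi^2 + 2*pi^3)^2 - 2*pi^3 - pi^2 + pi + 2*(-pi + pi^2 + 2*pi^3)^3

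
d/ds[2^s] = 2^s*log(2)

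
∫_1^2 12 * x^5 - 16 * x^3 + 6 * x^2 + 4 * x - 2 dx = 84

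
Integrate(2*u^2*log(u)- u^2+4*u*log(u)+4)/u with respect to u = (u + 2)^2*(log(u) - 1) + C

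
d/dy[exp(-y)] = -exp(-y)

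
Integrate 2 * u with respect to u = u^2 + C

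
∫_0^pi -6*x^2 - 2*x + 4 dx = (1 - pi)*(-1 + 3*pi + 2*pi^2) + 1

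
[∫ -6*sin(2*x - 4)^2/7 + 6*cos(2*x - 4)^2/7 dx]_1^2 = 3*sin(4)/14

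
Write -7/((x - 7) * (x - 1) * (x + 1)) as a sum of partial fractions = -7/(16*(x + 1)) + 7/(12*(x - 1)) - 7/(48*(x - 7))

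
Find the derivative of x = 1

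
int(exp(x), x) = exp(x) + C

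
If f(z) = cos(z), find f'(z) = -sin(z)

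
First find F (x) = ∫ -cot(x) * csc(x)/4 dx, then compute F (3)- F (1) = -csc(1)/4 + csc(3)/4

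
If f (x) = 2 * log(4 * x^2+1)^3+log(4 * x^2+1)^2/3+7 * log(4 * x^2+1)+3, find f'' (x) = (-576*x^2*log(4*x^2 + 1)^2 + 2240*x^2*log(4*x^2 + 1) - 544*x^2 + 144*log(4*x^2 + 1)^2 + 16*log(4*x^2 + 1) + 168)/(48*x^4 + 24*x^2 + 3)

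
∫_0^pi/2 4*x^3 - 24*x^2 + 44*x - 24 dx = -9 + (-1 + (-2 + pi/2)^2)^2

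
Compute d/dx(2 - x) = -1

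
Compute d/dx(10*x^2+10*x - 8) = 20*x + 10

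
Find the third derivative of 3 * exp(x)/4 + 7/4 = 3*exp(x)/4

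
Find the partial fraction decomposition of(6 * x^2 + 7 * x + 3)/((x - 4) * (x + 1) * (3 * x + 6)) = 13/(18*(x + 2)) - 2/(15*(x + 1)) + 127/(90*(x - 4))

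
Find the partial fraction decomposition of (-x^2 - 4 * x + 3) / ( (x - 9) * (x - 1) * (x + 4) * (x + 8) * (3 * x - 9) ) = -29/(20196*(x + 8)) - 1/(1820*(x + 4)) - 1/(1080*(x - 1)) + 1/(154*(x - 3)) - 19/(5304*(x - 9))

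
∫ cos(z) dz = sin(z) + C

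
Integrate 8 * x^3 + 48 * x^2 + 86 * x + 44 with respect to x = 2*x^4 + 16*x^3 + 43*x^2 + 44*x + C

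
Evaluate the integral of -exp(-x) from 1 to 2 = -exp(-1) + exp(-2)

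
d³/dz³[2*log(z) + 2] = 4/z^3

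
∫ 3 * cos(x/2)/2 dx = 3*sin(x/2) + C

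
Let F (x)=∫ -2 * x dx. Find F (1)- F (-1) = 0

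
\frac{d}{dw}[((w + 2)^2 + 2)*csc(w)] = (-w^2*cos(w)/sin(w) + 2*w - 4*w*cos(w)/sin(w) + 4 - 6*cos(w)/sin(w))/sin(w)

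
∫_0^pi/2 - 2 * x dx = -pi^2/4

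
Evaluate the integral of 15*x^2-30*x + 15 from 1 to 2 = 5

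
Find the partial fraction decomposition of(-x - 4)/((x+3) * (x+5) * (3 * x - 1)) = -39/(160*(3*x - 1)) + 1/(32*(x + 5)) + 1/(20*(x + 3))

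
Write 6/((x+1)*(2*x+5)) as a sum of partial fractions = -4/(2*x + 5) + 2/(x + 1)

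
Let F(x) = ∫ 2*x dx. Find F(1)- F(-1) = 0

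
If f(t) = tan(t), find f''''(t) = 24*tan(t)^5 + 40*tan(t)^3 + 16*tan(t)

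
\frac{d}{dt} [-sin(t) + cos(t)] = -sin(t) - cos(t)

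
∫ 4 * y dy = 2*y^2 + C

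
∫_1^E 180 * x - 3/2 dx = -177/2 - 3*E/2 + 90*exp(2)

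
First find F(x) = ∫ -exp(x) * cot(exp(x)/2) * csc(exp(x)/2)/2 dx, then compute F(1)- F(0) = -csc(1/2) + csc(E/2)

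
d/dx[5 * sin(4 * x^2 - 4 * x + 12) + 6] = 20*(2*x - 1)*cos(4*(x^2 - x + 3))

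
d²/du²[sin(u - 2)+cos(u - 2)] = -sin(u - 2) - cos(u - 2)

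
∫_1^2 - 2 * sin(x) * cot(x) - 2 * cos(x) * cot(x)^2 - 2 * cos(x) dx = -2*cos(1)*cot(1) + 2*cos(2)*cot(2)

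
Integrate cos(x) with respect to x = sin(x) + C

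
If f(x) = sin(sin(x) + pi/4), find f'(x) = cos(x)*cos(sin(x) + pi/4)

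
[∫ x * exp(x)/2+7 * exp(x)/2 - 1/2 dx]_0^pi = (-1 + exp(pi))*(pi/2 + 3)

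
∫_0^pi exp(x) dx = -1 + exp(pi)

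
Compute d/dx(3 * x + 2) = 3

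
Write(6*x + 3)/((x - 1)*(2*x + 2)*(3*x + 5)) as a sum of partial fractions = -63/(32*(3*x + 5)) + 3/(8*(x + 1)) + 9/(32*(x - 1))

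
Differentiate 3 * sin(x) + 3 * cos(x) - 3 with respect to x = -3*sin(x) + 3*cos(x)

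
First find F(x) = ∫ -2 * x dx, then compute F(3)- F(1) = -8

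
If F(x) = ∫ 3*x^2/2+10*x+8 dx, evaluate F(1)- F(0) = 27/2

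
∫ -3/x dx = -3*log(3*x) + C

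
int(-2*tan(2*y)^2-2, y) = -tan(2*y) + C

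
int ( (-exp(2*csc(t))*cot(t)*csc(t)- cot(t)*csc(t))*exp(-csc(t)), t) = exp(csc(t)) - exp(-csc(t)) + C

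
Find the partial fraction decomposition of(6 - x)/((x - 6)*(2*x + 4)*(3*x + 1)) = -3/(10*(3*x + 1)) + 1/(10*(x + 2))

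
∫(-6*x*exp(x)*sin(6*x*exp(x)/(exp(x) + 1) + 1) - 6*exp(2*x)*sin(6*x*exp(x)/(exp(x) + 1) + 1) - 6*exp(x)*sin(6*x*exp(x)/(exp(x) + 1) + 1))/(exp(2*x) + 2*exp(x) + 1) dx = cos((6*x*exp(x) + exp(x) + 1)/(exp(x) + 1)) + C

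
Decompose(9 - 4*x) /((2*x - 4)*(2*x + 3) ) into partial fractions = -15/(7*(2*x + 3)) + 1/(14*(x - 2))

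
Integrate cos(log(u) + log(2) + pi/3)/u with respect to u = sin(log(2*u) + pi/3) + C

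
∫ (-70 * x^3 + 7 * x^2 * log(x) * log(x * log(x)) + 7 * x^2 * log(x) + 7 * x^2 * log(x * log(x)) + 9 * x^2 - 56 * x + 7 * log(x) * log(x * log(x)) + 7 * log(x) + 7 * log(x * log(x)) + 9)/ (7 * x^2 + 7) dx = -5*x^2 + x*log(x)*log(x*log(x)) + 2*x/7 + log(x^2 + 1) + C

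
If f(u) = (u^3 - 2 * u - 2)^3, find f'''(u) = 504*u^6 - 1260*u^4 - 720*u^3 + 720*u^2 + 576*u + 24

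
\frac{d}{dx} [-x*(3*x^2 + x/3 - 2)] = -9*x^2 - 2*x/3 + 2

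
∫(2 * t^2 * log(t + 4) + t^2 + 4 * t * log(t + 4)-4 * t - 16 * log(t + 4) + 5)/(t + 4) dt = ((t - 2)^2 + 1)*log(t + 4) + C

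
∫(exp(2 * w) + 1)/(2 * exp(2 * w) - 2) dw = log(2*sinh(w))/2 + C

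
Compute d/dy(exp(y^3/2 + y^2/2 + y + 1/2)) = 3*y^2*exp(y^3/2 + y^2/2 + y + 1/2)/2 + y*exp(y^3/2 + y^2/2 + y + 1/2) + exp(y^3/2 + y^2/2 + y + 1/2)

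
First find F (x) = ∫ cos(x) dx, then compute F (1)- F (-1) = 2*sin(1)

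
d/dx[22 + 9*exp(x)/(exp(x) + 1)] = 9*exp(x)/(exp(2*x) + 2*exp(x) + 1)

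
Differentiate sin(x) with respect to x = cos(x)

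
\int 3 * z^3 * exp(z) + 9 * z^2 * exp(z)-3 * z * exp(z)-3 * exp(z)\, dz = 3*z*(z^2 - 1)*exp(z) + C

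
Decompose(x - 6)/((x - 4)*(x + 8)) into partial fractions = 7/(6*(x + 8)) - 1/(6*(x - 4))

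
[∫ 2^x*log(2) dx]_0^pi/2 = -1 + 2^(pi/2)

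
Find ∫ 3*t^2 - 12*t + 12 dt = t^3 - 6*t^2 + 12*t + C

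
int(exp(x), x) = exp(x) + C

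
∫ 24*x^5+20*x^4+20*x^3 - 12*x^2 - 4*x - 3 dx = 4*x^6 + 4*x^5 + 5*x^4 - 4*x^3 - 2*x^2 - 3*x + C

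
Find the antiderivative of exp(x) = exp(x) + C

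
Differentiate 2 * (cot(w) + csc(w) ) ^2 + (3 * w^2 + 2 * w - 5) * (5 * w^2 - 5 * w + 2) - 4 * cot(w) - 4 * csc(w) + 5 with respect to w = 60*w^3 - 15*w^2 - 58*w + 29 + 4*sqrt(2)*sin(w + pi/4)/sin(w)^2 + 4/sin(w)^2 - 8*cos(w)/sin(w)^3 - 8/sin(w)^3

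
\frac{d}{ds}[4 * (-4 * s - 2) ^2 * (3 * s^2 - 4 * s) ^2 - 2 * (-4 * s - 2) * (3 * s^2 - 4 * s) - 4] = 3456*s^5 - 4800*s^4 - 1472*s^3 + 1992*s^2 + 472*s - 16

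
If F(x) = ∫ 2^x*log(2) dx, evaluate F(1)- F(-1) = 3/2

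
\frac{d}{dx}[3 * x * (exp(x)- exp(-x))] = (3*x*exp(2*x) + 3*x + 3*exp(2*x) - 3)*exp(-x)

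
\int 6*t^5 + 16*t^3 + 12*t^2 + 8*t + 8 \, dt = t^6 + 4*t^4 + 4*t^3 + 4*t^2 + 8*t + C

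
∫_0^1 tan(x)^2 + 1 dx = tan(1)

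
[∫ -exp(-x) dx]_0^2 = -1 + exp(-2)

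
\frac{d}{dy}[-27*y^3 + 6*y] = 6 - 81*y^2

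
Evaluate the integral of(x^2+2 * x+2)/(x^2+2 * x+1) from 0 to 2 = 8/3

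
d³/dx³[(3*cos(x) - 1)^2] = 6*(12*cos(x) - 1)*sin(x)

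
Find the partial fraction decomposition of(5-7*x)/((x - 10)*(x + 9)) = -68/(19*(x + 9)) - 65/(19*(x - 10))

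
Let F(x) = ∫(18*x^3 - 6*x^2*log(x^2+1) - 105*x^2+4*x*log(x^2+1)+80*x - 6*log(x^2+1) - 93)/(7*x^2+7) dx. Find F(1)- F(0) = -109/7 + (-5 + log(2))^2/7 + 5*log(2)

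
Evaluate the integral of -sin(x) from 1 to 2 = -cos(1) + cos(2)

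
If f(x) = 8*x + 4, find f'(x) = 8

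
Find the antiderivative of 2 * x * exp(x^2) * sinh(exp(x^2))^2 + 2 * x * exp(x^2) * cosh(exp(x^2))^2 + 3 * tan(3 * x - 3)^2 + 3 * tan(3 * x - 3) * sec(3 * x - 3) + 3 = tan(3*x - 3) + sinh(2*exp(x^2))/2 + sec(3*x - 3) + C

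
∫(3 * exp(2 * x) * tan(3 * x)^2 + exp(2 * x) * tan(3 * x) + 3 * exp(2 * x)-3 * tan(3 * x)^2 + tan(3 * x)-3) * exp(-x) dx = 2*tan(3*x)*sinh(x) + C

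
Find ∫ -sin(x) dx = cos(x) + C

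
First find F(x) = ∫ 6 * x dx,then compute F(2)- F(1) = 9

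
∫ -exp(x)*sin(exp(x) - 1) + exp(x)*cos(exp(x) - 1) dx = sqrt(2)*cos(-exp(x) + pi/4 + 1) + C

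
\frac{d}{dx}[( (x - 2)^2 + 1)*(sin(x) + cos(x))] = sqrt(2)*x^2*cos(x + pi/4) + 6*x*sin(x) - 2*x*cos(x) - 9*sin(x) + cos(x)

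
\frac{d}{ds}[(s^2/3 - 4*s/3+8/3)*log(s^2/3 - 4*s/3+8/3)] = 2*s*log(s^2 - 4*s + 8)/3 - 2*s*log(3)/3 + 2*s/3 - 4*log(s^2 - 4*s + 8)/3 - 4/3 + 4*log(3)/3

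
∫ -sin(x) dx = cos(x) + C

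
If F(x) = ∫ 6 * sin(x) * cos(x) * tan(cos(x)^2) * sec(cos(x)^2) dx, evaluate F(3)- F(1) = -3*sec(cos(3)^2) + 3*sec(cos(1)^2)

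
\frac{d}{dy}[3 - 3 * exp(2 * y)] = -6*exp(2*y)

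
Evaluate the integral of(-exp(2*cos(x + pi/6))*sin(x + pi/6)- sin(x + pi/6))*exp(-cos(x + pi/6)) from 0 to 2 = -exp(sqrt(3)/2) - exp(-cos(pi/6 + 2)) + exp(-sqrt(3)/2) + exp(cos(pi/6 + 2))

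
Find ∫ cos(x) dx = sin(x) + C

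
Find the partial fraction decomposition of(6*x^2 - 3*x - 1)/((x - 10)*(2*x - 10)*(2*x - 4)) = 17/(96*(x - 2)) - 67/(30*(x - 5)) + 569/(160*(x - 10))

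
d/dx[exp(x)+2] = exp(x)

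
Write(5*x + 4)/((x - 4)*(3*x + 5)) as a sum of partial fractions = 13/(17*(3*x + 5)) + 24/(17*(x - 4))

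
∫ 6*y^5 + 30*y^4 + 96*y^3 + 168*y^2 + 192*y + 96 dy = y^6 + 6*y^5 + 24*y^4 + 56*y^3 + 96*y^2 + 96*y + C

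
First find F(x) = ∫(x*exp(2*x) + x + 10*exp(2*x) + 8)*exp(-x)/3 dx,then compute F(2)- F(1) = -10*E/3 - 11*exp(-2)/3 + 10*exp(-1)/3 + 11*exp(2)/3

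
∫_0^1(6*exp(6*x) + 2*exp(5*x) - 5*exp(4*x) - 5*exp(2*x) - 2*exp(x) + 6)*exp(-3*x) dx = -exp(-1) + E + (E - exp(-1))^2 + 2*(E - exp(-1))^3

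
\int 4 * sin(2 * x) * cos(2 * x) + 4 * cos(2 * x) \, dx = (sin(2*x) + 2)*sin(2*x) + C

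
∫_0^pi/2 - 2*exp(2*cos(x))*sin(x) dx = 1 - exp(2)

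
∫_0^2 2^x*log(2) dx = 3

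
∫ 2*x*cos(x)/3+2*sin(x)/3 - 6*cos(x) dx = (2*x/3 - 6)*sin(x) + C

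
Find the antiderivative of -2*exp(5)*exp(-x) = 2*exp(5 - x) + C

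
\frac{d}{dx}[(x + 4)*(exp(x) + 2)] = x*exp(x) + 5*exp(x) + 2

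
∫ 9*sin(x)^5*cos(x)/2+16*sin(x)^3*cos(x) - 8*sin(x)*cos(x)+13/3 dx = 13*x/3 + 3*sin(x)^6/4 + 4*sin(x)^4 - 4*sin(x)^2 + C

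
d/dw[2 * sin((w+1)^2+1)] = 4*(w + 1)*cos(w^2 + 2*w + 2)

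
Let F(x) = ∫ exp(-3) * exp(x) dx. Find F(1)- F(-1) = -exp(-4) + exp(-2)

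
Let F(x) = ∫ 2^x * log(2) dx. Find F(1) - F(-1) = 3/2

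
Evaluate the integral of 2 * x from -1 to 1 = 0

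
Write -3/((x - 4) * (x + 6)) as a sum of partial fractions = 3/(10*(x + 6)) - 3/(10*(x - 4))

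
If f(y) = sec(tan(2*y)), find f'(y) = 2*sin(tan(2*y))/(cos(2*y)^2*cos(tan(2*y))^2)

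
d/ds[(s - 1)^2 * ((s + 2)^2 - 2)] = 4*s^3 + 6*s^2 - 10*s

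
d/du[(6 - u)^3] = -3*u^2 + 36*u - 108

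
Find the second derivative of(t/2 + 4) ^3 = 3*t/4 + 6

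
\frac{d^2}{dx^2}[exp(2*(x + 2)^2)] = 16*x^2*exp(2*x^2 + 8*x + 8) + 64*x*exp(2*x^2 + 8*x + 8) + 68*exp(2*x^2 + 8*x + 8)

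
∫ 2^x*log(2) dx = 2^x + C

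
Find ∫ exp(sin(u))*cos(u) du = exp(sin(u)) + C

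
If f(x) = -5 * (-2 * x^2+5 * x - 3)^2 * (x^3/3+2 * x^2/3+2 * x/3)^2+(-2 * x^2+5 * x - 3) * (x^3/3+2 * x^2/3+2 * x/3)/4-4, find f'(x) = -200*x^9/9 + 20*x^8 + 440*x^7/9 + 350*x^6/9 - 410*x^5/3 - 205*x^4/6 + 403*x^3/9 + 323*x^2/4 - 118*x/3 - 1/2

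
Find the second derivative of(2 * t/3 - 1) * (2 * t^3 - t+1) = 16*t^2 - 12*t - 4/3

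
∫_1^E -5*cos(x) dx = -5*sin(E) + 5*sin(1)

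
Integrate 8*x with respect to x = 4*x^2 + C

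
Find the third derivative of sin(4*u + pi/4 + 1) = -64*cos(4*u + pi/4 + 1)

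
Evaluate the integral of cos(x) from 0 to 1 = sin(1)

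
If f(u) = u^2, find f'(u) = 2*u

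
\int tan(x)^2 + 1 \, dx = tan(x) + C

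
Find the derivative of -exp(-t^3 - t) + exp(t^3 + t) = (3*t^2*exp(2*t^3 + 2*t) + 3*t^2 + exp(2*t^3 + 2*t) + 1)*exp(-t^3 - t)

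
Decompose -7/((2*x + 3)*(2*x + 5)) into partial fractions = 7/(2*(2*x + 5)) - 7/(2*(2*x + 3))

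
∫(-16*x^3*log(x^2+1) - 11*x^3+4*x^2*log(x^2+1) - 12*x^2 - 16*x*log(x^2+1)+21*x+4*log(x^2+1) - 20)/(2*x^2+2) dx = 5*x^2/4 - 10*x + 2*(-2*x^2 + x + 2)*log(x^2 + 1) + C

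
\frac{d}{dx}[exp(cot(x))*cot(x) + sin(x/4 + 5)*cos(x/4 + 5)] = -exp(1/tan(x))/sin(x)^2 - exp(1/tan(x))*cos(x)/sin(x)^3 + cos(x/2 + 10)/4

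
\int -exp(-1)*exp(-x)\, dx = exp(-x - 1) + C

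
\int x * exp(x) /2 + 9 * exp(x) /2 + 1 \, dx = (x + 8)*(exp(x) + 2)/2 + C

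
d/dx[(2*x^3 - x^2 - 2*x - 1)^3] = 72*x^8 - 96*x^7 - 126*x^6 + 66*x^5 + 150*x^4 + 36*x^3 - 42*x^2 - 30*x - 6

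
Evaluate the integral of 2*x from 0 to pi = pi^2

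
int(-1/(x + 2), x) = -log(x + 2) + C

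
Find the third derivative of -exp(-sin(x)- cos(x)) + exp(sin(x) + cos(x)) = 2*(-3*exp(2*sin(x) + 2*cos(x))*sin(x + pi/4) - sqrt(2)*exp(2*sin(x))*exp(2*cos(x))*sin(x)*cos(x) - sqrt(2)*sin(x)*cos(x) + 3*sin(x + pi/4))*exp(-sqrt(2)*sin(x + pi/4))*cos(x + pi/4)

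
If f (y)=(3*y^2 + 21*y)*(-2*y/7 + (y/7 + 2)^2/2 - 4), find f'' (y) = 18*y^2/49 + 9*y/7 - 12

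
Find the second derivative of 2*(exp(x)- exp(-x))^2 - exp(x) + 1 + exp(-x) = (8*exp(4*x) - exp(3*x) + exp(x) + 8)*exp(-2*x)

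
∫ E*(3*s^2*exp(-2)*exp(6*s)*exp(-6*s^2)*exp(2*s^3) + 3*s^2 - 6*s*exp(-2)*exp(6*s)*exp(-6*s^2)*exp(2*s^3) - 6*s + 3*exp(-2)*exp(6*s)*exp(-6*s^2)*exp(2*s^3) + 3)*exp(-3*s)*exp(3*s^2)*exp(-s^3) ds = 2*sinh((s - 1)^3) + C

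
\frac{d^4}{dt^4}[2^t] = 2^t*log(2)^4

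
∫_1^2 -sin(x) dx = -cos(1) + cos(2)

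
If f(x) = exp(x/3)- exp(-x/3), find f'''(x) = (exp(2*x/3) + 1)*exp(-x/3)/27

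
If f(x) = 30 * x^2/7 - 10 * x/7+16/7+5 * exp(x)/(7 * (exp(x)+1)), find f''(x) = (60*exp(3*x) + 175*exp(2*x) + 185*exp(x) + 60)/(7*exp(3*x) + 21*exp(2*x) + 21*exp(x) + 7)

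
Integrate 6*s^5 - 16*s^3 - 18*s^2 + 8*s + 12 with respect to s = s^6 - 4*s^4 - 6*s^3 + 4*s^2 + 12*s + C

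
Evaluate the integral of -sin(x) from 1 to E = cos(E) - cos(1)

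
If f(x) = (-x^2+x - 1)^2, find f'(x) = 4*x^3 - 6*x^2 + 6*x - 2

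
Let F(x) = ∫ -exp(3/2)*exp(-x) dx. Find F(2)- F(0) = -exp(3/2) + exp(-1/2)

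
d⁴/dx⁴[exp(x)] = exp(x)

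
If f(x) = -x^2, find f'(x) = -2*x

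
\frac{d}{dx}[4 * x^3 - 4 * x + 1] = 12*x^2 - 4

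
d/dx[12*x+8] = 12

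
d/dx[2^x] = 2^x*log(2)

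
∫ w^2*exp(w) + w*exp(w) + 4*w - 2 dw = (exp(w) + 2)*(w^2 - w + 1) + C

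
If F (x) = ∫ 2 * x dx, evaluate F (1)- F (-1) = 0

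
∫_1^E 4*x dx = -2 + 2*exp(2)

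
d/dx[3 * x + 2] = 3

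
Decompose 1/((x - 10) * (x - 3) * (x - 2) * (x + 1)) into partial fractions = -1/(132*(x + 1)) + 1/(24*(x - 2)) - 1/(28*(x - 3)) + 1/(616*(x - 10))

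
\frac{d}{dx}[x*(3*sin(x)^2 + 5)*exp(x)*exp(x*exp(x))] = (-3*x^2*exp(x)*cos(2*x)/2 + 13*x^2*exp(x)/2 - 3*x*exp(x)*cos(2*x)/2 + 13*x*exp(x)/2 + 3*x*sin(2*x) - 3*x*cos(2*x)/2 + 13*x/2 - 3*cos(2*x)/2 + 13/2)*exp(x)*exp(x*exp(x))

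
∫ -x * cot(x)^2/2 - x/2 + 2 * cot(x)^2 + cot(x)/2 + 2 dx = (x/2 - 2)*cot(x) + C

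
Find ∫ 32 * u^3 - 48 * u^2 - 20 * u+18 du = 8*u^4 - 16*u^3 - 10*u^2 + 18*u + C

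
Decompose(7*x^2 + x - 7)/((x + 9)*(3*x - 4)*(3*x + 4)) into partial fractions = -37/(552*(3*x + 4)) + 61/(744*(3*x - 4)) + 551/(713*(x + 9))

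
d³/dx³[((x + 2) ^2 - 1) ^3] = 120*x^3 + 720*x^2 + 1368*x + 816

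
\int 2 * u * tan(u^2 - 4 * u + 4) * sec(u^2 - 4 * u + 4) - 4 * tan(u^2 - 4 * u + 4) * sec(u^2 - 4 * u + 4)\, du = sec((u - 2)^2) + C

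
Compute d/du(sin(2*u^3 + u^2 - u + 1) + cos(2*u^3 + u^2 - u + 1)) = -6*u^2*sin(2*u^3 + u^2 - u + 1) + 6*u^2*cos(2*u^3 + u^2 - u + 1) - 2*u*sin(2*u^3 + u^2 - u + 1) + 2*u*cos(2*u^3 + u^2 - u + 1) + sin(2*u^3 + u^2 - u + 1) - cos(2*u^3 + u^2 - u + 1)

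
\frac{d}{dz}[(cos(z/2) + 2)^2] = -2*sin(z/2) - sin(z)/2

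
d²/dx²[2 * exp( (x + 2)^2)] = 8*x^2*exp(x^2 + 4*x + 4) + 32*x*exp(x^2 + 4*x + 4) + 36*exp(x^2 + 4*x + 4)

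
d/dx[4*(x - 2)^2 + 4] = 8*x - 16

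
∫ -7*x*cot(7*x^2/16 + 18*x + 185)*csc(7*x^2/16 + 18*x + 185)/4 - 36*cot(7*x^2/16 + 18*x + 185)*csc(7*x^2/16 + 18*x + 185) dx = 2*csc(7*x^2/16 + 18*x + 185) + C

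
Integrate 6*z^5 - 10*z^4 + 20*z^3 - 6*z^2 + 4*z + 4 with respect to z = z^6 - 2*z^5 + 5*z^4 - 2*z^3 + 2*z^2 + 4*z + C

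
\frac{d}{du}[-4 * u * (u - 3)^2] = -12*u^2 + 48*u - 36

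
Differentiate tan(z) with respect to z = cos(z)^(-2)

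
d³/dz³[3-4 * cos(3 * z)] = -108*sin(3*z)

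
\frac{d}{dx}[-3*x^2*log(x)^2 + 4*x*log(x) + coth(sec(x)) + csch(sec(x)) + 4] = -6*x*log(x)^2 - 6*x*log(x) + 4*log(x) - sin(x)*coth(1/cos(x))*csch(1/cos(x))/cos(x)^2 - sin(x)/(cos(x)^2*sinh(1/cos(x))^2) + 4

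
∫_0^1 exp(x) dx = -1 + E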